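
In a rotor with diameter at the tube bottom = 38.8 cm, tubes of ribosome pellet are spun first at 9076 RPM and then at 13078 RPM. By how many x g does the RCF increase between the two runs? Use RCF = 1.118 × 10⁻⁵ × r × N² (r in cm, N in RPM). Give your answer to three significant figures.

≈ 19200 x g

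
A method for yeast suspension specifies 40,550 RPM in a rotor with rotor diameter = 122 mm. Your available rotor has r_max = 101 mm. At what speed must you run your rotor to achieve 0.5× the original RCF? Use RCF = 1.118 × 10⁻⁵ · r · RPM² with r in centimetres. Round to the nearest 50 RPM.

Original rotor: r = 122 mm / 2 = 61 mm = 6.1 cm
RCF = 1.118 × 10⁻⁵ × r × N²
RCF_original = 1.118 × 10⁻⁵ × 6.1 × (40550)² = 1.118 × 10⁻⁵ × 6.1 × 1,644,302,500 ≈ 112,138.1 × g
Target RCF = 0.5 × 112,138.1 ≈ 56,069.1 × g
Your rotor: r = 101 mm = 10.1 cm
56,069.1 = 1.118 × 10⁻⁵ × 10.1 × N²
N² = 56,069.1 / (11.2918 × 10⁻⁵) = 496,547,052
N ≈ √496,547,052 ≈ 22,283.3

≈ 22300 RPM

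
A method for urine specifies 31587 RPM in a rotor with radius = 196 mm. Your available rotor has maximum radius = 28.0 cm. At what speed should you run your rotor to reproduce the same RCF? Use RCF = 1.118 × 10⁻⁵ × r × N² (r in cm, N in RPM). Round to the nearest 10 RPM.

Original rotor: r = 196 mm = 19.6 cm
RCF = 1.118 × 10⁻⁵ × r × N²
RCF_original = 1.118 × 10⁻⁵ × 19.6 × (31587)² = 1.118 × 10⁻⁵ × 19.6 × 997,738,569 ≈ 218,632.5 × g
218,632.5 = 1.118 × 10⁻⁵ × 28 × N²
N² = 218,632.5 / (31.304 × 10⁻⁵) = 698,417,135
N ≈ √698,417,135 ≈ 26,427.6

≈ 26430 RPM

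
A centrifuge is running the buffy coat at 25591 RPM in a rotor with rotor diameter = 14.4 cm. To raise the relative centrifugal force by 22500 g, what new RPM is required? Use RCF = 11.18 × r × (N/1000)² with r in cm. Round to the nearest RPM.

N₂ ≈ 30568 RPM

r = 14.4 / 2 = 7.2 cm
Current RCF = 11.18 × 7.2 × (25.591)² = 11.18 × 7.2 × 654.899281 ≈ 52,716.8 × g
Target RCF = 52,716.8 + 22,500 = 75,216.8 × g
(N/1000)² = 75,216.8 / 80.496 = 934.4166
N = 1000 × √934.4166 ≈ 30,568.2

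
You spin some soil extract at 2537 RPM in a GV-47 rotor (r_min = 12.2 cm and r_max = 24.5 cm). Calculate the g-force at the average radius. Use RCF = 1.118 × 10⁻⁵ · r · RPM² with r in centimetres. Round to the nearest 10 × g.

r_avg = (12.2 + 24.5) / 2 = 18.35 cm
RCF = 1.118 × 10⁻⁵ × r × N²
RCF = 1.118 × 10⁻⁵ × 18.35 × (2537)² = 1.118 × 10⁻⁵ × 18.35 × 6,436,369 ≈ 1,320.4 × g

≈ 1320 g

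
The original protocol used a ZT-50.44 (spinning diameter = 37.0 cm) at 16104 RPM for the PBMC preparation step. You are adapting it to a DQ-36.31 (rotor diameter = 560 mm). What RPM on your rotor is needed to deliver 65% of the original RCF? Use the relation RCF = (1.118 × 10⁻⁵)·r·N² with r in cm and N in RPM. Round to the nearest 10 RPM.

10550 RPM

Original rotor: r = 37.0 / 2 = 18.5 cm
RCF = 1.118 × 10⁻⁵ × r × N²
RCF_original = 1.118 × 10⁻⁵ × 18.5 × (16104)² = 1.118 × 10⁻⁵ × 18.5 × 259,338,816 ≈ 53,639 × g
Target RCF = 0.65 × 53,639 ≈ 34,865.3 × g
Your rotor: r = 560 mm / 2 = 280 mm = 28 cm
34,865.3 = 1.118 × 10⁻⁵ × 28 × N²
N² = 34,865.3 / (31.304 × 10⁻⁵) = 111,376,501
N ≈ √111,376,501 ≈ 10,553.5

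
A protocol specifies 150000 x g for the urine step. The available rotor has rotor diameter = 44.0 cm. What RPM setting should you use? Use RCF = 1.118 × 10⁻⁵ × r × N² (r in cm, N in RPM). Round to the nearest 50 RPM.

N ≈ 24700 RPM

r = 44.0 / 2 = 22 cm
RCF = 1.118 × 10⁻⁵ × r × N²
150,000 = 1.118 × 10⁻⁵ × 22 × N²
N² = 150,000 / (24.596 × 10⁻⁵) = 609,855,261
N ≈ √609,855,261 ≈ 24,695.2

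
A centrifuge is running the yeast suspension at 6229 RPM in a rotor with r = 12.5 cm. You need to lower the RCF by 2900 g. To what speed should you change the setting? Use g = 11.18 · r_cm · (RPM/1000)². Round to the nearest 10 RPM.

Current RCF = 11.18 × 12.5 × (6.229)² = 11.18 × 12.5 × 38.800441 ≈ 5,422.4 × g
Target RCF = 5,422.4 − 2,900 = 2,522.4 × g
(N/1000)² = 2,522.4 / 139.75 = 18.04937
N = 1000 × √18.04937 ≈ 4,248.5

≈ 4250 RPM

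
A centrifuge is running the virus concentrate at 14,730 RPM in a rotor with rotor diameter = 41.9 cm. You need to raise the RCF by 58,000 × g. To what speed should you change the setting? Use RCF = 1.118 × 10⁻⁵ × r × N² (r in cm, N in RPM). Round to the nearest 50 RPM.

≈ 21550 RPM

r = 41.9 / 2 = 20.95 cm
Current RCF = 1.118 × 10⁻⁵ × 20.95 × (14730)² = 1.118 × 10⁻⁵ × 20.95 × 216,972,900 ≈ 50,819.6 × g
Target RCF = 50,819.6 + 58,000 = 108,819.6 × g
N² = 108,819.6 / (23.4221 × 10⁻⁵) = 464,602,235
N ≈ √464,602,235 ≈ 21,554.6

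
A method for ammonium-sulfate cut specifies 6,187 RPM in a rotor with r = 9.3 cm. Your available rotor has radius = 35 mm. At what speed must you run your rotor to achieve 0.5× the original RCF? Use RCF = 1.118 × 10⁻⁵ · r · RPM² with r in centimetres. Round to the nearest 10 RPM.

RCF = 1.118 × 10⁻⁵ × r × N²
RCF_original = 1.118 × 10⁻⁵ × 9.3 × (6187)² = 1.118 × 10⁻⁵ × 9.3 × 38,278,969 ≈ 3,980 × g
Target RCF = 0.5 × 3,980 ≈ 1,990 × g
Your rotor: r = 35 mm = 3.5 cm
1,990 = 1.118 × 10⁻⁵ × 3.5 × N²
N² = 1,990 / (3.913 × 10⁻⁵) = 50,856,121
N ≈ √50,856,121 ≈ 7,131.3

≈ 7130 RPM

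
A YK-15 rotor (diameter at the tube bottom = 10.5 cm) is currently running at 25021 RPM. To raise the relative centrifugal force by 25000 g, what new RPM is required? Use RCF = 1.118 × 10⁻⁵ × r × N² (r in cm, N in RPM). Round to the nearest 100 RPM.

≈ 32400 RPM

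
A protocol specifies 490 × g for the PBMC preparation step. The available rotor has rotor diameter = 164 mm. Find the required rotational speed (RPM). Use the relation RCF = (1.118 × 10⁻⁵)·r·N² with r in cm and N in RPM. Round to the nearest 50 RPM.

r = 164 mm / 2 = 82 mm = 8.2 cm
490 = 1.118 × 10⁻⁵ × 8.2 × N²
N² = 490 / (9.1676 × 10⁻⁵) = 5,344,910
N ≈ √5,344,910 ≈ 2,311.9

≈ 2300 RPM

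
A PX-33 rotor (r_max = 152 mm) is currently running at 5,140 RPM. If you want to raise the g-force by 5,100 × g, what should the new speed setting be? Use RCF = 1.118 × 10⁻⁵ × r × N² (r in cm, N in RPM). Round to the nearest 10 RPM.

≈ 7510 RPM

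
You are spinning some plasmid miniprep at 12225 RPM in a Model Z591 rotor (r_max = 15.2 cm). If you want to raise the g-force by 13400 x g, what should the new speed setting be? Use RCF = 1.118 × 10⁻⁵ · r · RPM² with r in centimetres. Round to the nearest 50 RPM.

≈ 15100 RPM

Current RCF = 1.118 × 10⁻⁵ × 15.2 × (12225)² = 1.118 × 10⁻⁵ × 15.2 × 149,450,625 ≈ 25,397 × g
Target RCF = 25,397 + 13,400 = 38,797 × g
N² = 38,797 / (16.9936 × 10⁻⁵) = 228,303,597
N ≈ √228,303,597 ≈ 15,109.7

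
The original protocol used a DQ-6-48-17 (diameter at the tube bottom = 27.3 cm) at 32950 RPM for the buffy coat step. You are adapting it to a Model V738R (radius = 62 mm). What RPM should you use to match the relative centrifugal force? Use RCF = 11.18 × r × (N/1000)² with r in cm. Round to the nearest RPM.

48891 RPM

Original rotor: r = 27.3 / 2 = 13.65 cm
RCF_original = 11.18 × 13.65 × (32.95)² = 11.18 × 13.65 × 1,085.7025 ≈ 165,685.8 × g
Your rotor: r = 62 mm = 6.2 cm
165,685.8 = 11.18 × 6.2 × (N/1000)²
(N/1000)² = 165,685.8 / 69.316 = 2390.297
N = 1000 × √2390.297 ≈ 48,890.7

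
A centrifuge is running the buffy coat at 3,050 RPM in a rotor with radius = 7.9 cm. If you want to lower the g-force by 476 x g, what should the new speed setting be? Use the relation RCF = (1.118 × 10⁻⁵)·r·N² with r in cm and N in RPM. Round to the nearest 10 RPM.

≈ 1980 RPM

Current RCF = 1.118 × 10⁻⁵ × 7.9 × (3050)² = 1.118 × 10⁻⁵ × 7.9 × 9,302,500 ≈ 821.6 × g
Target RCF = 821.6 − 476 = 345.6 × g
N² = 345.6 / (8.8322 × 10⁻⁵) = 3,912,955
N ≈ √3,912,955 ≈ 1,978.1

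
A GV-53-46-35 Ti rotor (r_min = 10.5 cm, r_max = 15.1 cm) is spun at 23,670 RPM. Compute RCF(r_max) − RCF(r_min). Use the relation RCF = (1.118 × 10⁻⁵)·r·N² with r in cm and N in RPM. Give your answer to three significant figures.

≈ 28800 x g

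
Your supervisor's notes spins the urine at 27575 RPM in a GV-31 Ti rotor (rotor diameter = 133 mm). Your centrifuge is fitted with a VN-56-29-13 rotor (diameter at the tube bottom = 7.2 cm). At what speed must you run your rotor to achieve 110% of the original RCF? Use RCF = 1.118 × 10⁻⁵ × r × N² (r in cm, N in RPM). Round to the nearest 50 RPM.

39300 RPM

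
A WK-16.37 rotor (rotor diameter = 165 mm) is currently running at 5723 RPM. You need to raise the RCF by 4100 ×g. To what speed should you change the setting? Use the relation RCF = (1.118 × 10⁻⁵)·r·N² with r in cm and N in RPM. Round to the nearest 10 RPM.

≈ 8790 RPM

r = 165 mm / 2 = 82.5 mm = 8.25 cm
Current RCF = 1.118 × 10⁻⁵ × 8.25 × (5723)² = 1.118 × 10⁻⁵ × 8.25 × 32,752,729 ≈ 3,020.9 × g
Target RCF = 3,020.9 + 4,100 = 7,120.9 × g
N² = 7,120.9 / (9.2235 × 10⁻⁵) = 77,203,881
N ≈ √77,203,881 ≈ 8,786.6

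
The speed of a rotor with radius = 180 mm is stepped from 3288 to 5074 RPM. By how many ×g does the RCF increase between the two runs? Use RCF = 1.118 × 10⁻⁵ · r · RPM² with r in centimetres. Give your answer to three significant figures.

r = 180 mm = 18.0 cm
RCF₁ = 1.118 × 10⁻⁵ × 18 × (3288)² = 1.118 × 10⁻⁵ × 18 × 10,810,944 ≈ 2,175.6 × g
RCF₂ = 1.118 × 10⁻⁵ × 18 × (5074)² = 1.118 × 10⁻⁵ × 18 × 25,745,476 ≈ 5,181 × g
Increase = 5,181 − 2,175.6 = 3,005.4

≈ 3010 ×g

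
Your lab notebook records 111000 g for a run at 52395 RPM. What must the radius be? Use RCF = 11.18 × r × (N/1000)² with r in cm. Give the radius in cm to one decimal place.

RCF = 11.18 × r × (N/1000)²
111000 = 11.18 × r × (52.395)²
r = 111000 / (11.18 × 2745.236025) = 111000 / 30691.74 ≈ 3.617 cm

≈ 3.6 cm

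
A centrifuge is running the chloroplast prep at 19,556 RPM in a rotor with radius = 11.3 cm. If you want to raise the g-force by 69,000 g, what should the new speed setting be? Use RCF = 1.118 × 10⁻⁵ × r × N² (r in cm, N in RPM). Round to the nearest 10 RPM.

Current RCF = 1.118 × 10⁻⁵ × 11.3 × (19556)² = 1.118 × 10⁻⁵ × 11.3 × 382,437,136 ≈ 48,314.8 × g
Target RCF = 48,314.8 + 69,000 = 117,314.8 × g
N² = 117,314.8 / (12.6334 × 10⁻⁵) = 928,608,292
N ≈ √928,608,292 ≈ 30,473.1

N₂ ≈ 30470 RPM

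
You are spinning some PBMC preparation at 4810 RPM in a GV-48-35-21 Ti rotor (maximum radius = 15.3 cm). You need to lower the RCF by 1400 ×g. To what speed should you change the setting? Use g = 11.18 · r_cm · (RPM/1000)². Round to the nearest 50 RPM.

Current RCF = 11.18 × 15.3 × (4.81)² = 11.18 × 15.3 × 23.1361 ≈ 3,957.5 × g
Target RCF = 3,957.5 − 1,400 = 2,557.5 × g
(N/1000)² = 2,557.5 / 171.054 = 14.95142
N = 1000 × √14.95142 ≈ 3,866.7

N₂ ≈ 3850 RPM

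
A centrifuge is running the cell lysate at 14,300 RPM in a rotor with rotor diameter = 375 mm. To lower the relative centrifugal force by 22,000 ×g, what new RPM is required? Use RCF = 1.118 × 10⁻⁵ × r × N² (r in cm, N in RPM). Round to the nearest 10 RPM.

r = 375 mm / 2 = 187.5 mm = 18.75 cm
Current RCF = 1.118 × 10⁻⁵ × 18.75 × (14300)² = 1.118 × 10⁻⁵ × 18.75 × 204,490,000 ≈ 42,866.2 × g
Target RCF = 42,866.2 − 22,000 = 20,866.2 × g
N² = 20,866.2 / (20.9625 × 10⁻⁵) = 99,540,608
N ≈ √99,540,608 ≈ 9,977.0

≈ 9980 RPM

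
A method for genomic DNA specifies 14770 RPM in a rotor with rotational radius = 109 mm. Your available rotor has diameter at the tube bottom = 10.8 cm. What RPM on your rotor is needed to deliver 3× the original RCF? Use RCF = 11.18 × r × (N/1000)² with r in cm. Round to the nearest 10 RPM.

36350 RPM

Original rotor: r = 109 mm = 10.9 cm
RCF_original = 11.18 × 10.9 × (14.77)² = 11.18 × 10.9 × 218.1529 ≈ 26,584.5 × g
Target RCF = 3 × 26,584.5 ≈ 79,753.5 × g
Your rotor: r = 10.8 / 2 = 5.4 cm
79,753.5 = 11.18 × 5.4 × (N/1000)²
(N/1000)² = 79,753.5 / 60.372 = 1321.035
N = 1000 × √1321.035 ≈ 36,346.0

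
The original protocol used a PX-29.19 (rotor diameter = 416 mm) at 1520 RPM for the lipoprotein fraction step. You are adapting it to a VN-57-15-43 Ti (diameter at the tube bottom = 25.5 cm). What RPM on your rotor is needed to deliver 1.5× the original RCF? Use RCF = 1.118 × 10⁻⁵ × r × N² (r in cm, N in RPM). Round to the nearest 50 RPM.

≈ 2400 RPM

Original rotor: r = 416 mm / 2 = 208 mm = 20.8 cm
RCF_original = 1.118 × 10⁻⁵ × 20.8 × (1520)² = 1.118 × 10⁻⁵ × 20.8 × 2,310,400 ≈ 537.3 × g
Target RCF = 1.5 × 537.3 ≈ 805.9 × g
Your rotor: r = 25.5 / 2 = 12.75 cm
805.9 = 1.118 × 10⁻⁵ × 12.75 × N²
N² = 805.9 / (14.2545 × 10⁻⁵) = 5,653,653
N ≈ √5,653,653 ≈ 2,377.7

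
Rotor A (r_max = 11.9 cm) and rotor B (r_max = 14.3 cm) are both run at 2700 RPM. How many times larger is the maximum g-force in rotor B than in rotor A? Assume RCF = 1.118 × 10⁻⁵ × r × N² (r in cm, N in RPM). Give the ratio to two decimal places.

At fixed N, RCF ∝ r, so RCF_B/RCF_A = r_B/r_A = 14.3 / 11.9 = 1.2017.

1.20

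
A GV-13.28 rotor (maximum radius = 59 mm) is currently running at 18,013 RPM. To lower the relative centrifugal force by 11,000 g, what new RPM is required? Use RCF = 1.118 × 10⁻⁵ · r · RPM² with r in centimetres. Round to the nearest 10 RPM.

12560 RPM

r = 59 mm = 5.9 cm
Current RCF = 1.118 × 10⁻⁵ × 5.9 × (18013)² = 1.118 × 10⁻⁵ × 5.9 × 324,468,169 ≈ 21,402.6 × g
Target RCF = 21,402.6 − 11,000 = 10,402.6 × g
N² = 10,402.6 / (6.5962 × 10⁻⁵) = 157,705,952
N ≈ √157,705,952 ≈ 12,558.1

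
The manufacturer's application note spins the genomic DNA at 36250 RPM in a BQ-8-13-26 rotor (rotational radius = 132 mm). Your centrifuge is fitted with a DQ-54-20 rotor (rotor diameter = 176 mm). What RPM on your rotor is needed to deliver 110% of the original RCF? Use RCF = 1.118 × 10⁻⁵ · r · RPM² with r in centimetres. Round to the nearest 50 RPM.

46550 RPM

Original rotor: r = 132 mm = 13.2 cm
RCF = 1.118 × 10⁻⁵ × r × N²
RCF_original = 1.118 × 10⁻⁵ × 13.2 × (36250)² = 1.118 × 10⁻⁵ × 13.2 × 1,314,062,500 ≈ 193,924.1 × g
Target RCF = 1.1 × 193,924.1 ≈ 213,316.5 × g
Your rotor: r = 176 mm / 2 = 88 mm = 8.8 cm
213,316.5 = 1.118 × 10⁻⁵ × 8.8 × N²
N² = 213,316.5 / (9.8384 × 10⁻⁵) = 2,168,203,163
N ≈ √2,168,203,163 ≈ 46,564.0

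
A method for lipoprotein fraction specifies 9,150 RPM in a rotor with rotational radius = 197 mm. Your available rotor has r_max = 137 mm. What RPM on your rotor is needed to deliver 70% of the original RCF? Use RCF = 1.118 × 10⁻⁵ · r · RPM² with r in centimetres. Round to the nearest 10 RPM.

≈ 9180 RPM

Original rotor: r = 197 mm = 19.7 cm
RCF_original = 1.118 × 10⁻⁵ × 19.7 × (9150)² = 1.118 × 10⁻⁵ × 19.7 × 83,722,500 ≈ 18,439.5 × g
Target RCF = 0.7 × 18,439.5 ≈ 12,907.6 × g
Your rotor: r = 137 mm = 13.7 cm
12,907.6 = 1.118 × 10⁻⁵ × 13.7 × N²
N² = 12,907.6 / (15.3166 × 10⁻⁵) = 84,271,966
N ≈ √84,271,966 ≈ 9,180.0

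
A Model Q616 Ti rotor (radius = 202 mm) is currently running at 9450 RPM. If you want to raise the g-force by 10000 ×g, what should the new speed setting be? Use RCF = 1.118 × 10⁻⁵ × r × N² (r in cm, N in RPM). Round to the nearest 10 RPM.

≈ 11560 RPM

r = 202 mm = 20.2 cm
Current RCF = 1.118 × 10⁻⁵ × 20.2 × (9450)² = 1.118 × 10⁻⁵ × 20.2 × 89,302,500 ≈ 20,167.7 × g
Target RCF = 20,167.7 + 10,000 = 30,167.7 × g
N² = 30,167.7 / (22.5836 × 10⁻⁵) = 133,582,334
N ≈ √133,582,334 ≈ 11,557.8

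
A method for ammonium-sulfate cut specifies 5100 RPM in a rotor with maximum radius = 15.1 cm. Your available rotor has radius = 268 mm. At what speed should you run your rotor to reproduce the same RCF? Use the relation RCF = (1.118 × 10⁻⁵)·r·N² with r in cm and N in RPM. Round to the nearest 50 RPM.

RCF = 1.118 × 10⁻⁵ × r × N²
RCF_original = 1.118 × 10⁻⁵ × 15.1 × (5100)² = 1.118 × 10⁻⁵ × 15.1 × 26,010,000 ≈ 4,391 × g
Your rotor: r = 268 mm = 26.8 cm
4,391 = 1.118 × 10⁻⁵ × 26.8 × N²
N² = 4,391 / (29.9624 × 10⁻⁵) = 14,655,034
N ≈ √14,655,034 ≈ 3,828.2

3850 RPM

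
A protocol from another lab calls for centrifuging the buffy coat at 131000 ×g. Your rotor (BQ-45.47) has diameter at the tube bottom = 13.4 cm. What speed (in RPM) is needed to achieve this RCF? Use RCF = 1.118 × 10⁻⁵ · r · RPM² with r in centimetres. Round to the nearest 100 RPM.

≈ 41800 RPM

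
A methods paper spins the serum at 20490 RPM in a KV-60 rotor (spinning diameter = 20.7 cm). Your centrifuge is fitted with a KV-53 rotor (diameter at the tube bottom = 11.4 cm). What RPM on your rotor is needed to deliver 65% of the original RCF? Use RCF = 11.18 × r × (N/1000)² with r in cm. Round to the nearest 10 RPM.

≈ 22260 RPM

Original rotor: r = 20.7 / 2 = 10.35 cm
RCF_original = 11.18 × 10.35 × (20.49)² = 11.18 × 10.35 × 419.8401 ≈ 48,581 × g
Target RCF = 0.65 × 48,581 ≈ 31,577.7 × g
Your rotor: r = 11.4 / 2 = 5.7 cm
31,577.7 = 11.18 × 5.7 × (N/1000)²
(N/1000)² = 31,577.7 / 63.726 = 495.523
N = 1000 × √495.523 ≈ 22,260.3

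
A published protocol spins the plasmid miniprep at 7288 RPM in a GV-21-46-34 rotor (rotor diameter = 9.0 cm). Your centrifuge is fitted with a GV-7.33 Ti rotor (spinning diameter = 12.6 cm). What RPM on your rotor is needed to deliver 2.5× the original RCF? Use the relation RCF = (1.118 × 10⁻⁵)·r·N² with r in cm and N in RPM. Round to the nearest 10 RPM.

Original rotor: r = 9.0 / 2 = 4.5 cm
RCF_original = 1.118 × 10⁻⁵ × 4.5 × (7288)² = 1.118 × 10⁻⁵ × 4.5 × 53,114,944 ≈ 2,672.2 × g
Target RCF = 2.5 × 2,672.2 ≈ 6,680.5 × g
Your rotor: r = 12.6 / 2 = 6.3 cm
6,680.5 = 1.118 × 10⁻⁵ × 6.3 × N²
N² = 6,680.5 / (7.0434 × 10⁻⁵) = 94,847,659
N ≈ √94,847,659 ≈ 9,739.0

≈ 9740 RPM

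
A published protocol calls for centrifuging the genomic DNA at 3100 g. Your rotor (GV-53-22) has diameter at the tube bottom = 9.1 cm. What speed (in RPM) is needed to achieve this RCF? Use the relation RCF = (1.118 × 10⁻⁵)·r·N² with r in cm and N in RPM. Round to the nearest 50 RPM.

r = 9.1 / 2 = 4.55 cm
3,100 = 1.118 × 10⁻⁵ × 4.55 × N²
N² = 3,100 / (5.0869 × 10⁻⁵) = 60,940,848
N ≈ √60,940,848 ≈ 7,806.5

N ≈ 7800 RPM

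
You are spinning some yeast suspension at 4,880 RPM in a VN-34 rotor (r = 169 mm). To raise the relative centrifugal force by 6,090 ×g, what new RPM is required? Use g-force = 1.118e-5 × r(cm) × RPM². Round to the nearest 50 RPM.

N₂ ≈ 7500 RPM

r = 169 mm = 16.9 cm
Current RCF = 1.118 × 10⁻⁵ × 16.9 × (4880)² = 1.118 × 10⁻⁵ × 16.9 × 23,814,400 ≈ 4,499.5 × g
Target RCF = 4,499.5 + 6,090 = 10,589.5 × g
N² = 10,589.5 / (18.8942 × 10⁻⁵) = 56,046,300
N ≈ √56,046,300 ≈ 7,486.4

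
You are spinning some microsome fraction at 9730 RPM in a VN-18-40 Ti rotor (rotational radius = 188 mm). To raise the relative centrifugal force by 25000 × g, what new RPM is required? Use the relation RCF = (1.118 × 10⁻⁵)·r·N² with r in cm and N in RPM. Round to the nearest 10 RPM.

r = 188 mm = 18.8 cm
Current RCF = 1.118 × 10⁻⁵ × 18.8 × (9730)² = 1.118 × 10⁻⁵ × 18.8 × 94,672,900 ≈ 19,898.7 × g
Target RCF = 19,898.7 + 25,000 = 44,898.7 × g
N² = 44,898.7 / (21.0184 × 10⁻⁵) = 213,616,165
N ≈ √213,616,165 ≈ 14,615.6

14620 RPM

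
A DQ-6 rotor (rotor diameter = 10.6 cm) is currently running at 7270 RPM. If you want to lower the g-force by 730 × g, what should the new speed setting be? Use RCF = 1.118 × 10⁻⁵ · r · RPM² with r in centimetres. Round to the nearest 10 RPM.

6370 RPM

r = 10.6 / 2 = 5.3 cm
Current RCF = 1.118 × 10⁻⁵ × 5.3 × (7270)² = 1.118 × 10⁻⁵ × 5.3 × 52,852,900 ≈ 3,131.7 × g
Target RCF = 3,131.7 − 730 = 2,401.7 × g
N² = 2,401.7 / (5.9254 × 10⁻⁵) = 40,532,285
N ≈ √40,532,285 ≈ 6,366.5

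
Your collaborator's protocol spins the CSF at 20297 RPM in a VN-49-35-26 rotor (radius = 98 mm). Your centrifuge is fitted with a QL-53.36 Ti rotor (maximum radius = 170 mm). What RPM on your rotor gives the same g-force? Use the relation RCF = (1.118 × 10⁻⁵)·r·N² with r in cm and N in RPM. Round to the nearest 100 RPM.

Original rotor: r = 98 mm = 9.8 cm
RCF = 1.118 × 10⁻⁵ × r × N²
RCF_original = 1.118 × 10⁻⁵ × 9.8 × (20297)² = 1.118 × 10⁻⁵ × 9.8 × 411,968,209 ≈ 45,136.9 × g
Your rotor: r = 170 mm = 17.0 cm
45,136.9 = 1.118 × 10⁻⁵ × 17 × N²
N² = 45,136.9 / (19.006 × 10⁻⁵) = 237,487,635
N ≈ √237,487,635 ≈ 15,410.6

≈ 15400 RPM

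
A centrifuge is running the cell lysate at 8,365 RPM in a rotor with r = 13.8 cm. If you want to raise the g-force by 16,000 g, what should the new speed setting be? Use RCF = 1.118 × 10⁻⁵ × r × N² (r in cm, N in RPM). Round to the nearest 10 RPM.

≈ 13180 RPM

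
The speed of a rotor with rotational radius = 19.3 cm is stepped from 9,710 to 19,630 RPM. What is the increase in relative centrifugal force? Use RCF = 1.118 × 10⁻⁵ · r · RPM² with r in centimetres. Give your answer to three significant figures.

RCF₁ = 1.118 × 10⁻⁵ × 19.3 × (9710)² = 1.118 × 10⁻⁵ × 19.3 × 94,284,100 ≈ 20,344.1 × g
RCF₂ = 1.118 × 10⁻⁵ × 19.3 × (19630)² = 1.118 × 10⁻⁵ × 19.3 × 385,336,900 ≈ 83,145.7 × g
Increase = 83,145.7 − 20,344.1 = 62,801.6

62800 × g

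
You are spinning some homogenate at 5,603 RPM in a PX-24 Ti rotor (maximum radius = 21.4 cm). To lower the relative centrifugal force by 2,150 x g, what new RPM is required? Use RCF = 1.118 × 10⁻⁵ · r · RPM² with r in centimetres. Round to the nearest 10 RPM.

≈ 4730 RPM

Current RCF = 1.118 × 10⁻⁵ × 21.4 × (5603)² = 1.118 × 10⁻⁵ × 21.4 × 31,393,609 ≈ 7,511 × g
Target RCF = 7,511 − 2,150 = 5,361 × g
N² = 5,361 / (23.9252 × 10⁻⁵) = 22,407,336
N ≈ √22,407,336 ≈ 4,733.6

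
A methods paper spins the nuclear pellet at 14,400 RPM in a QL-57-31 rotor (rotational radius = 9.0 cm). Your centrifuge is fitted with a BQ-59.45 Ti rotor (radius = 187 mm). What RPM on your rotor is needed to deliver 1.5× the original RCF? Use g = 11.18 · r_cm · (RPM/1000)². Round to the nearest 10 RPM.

≈ 12240 RPM

RCF_original = 11.18 × 9 × (14.4)² = 11.18 × 9 × 207.36 ≈ 20,864.6 × g
Target RCF = 1.5 × 20,864.6 ≈ 31,296.9 × g
Your rotor: r = 187 mm = 18.7 cm
31,296.9 = 11.18 × 18.7 × (N/1000)²
(N/1000)² = 31,296.9 / 209.066 = 149.6987
N = 1000 × √149.6987 ≈ 12,235.1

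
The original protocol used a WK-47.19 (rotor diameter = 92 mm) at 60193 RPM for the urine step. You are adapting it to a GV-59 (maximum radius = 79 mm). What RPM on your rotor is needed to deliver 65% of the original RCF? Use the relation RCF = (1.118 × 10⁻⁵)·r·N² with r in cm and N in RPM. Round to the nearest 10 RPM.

37030 RPM

Original rotor: r = 92 mm / 2 = 46 mm = 4.6 cm
RCF = 1.118 × 10⁻⁵ × r × N²
RCF_original = 1.118 × 10⁻⁵ × 4.6 × (60193)² = 1.118 × 10⁻⁵ × 4.6 × 3,623,197,249 ≈ 186,333.8 × g
Target RCF = 0.65 × 186,333.8 ≈ 121,117 × g
Your rotor: r = 79 mm = 7.9 cm
121,117 = 1.118 × 10⁻⁵ × 7.9 × N²
N² = 121,117 / (8.8322 × 10⁻⁵) = 1,371,311,791
N ≈ √1,371,311,791 ≈ 37,031.2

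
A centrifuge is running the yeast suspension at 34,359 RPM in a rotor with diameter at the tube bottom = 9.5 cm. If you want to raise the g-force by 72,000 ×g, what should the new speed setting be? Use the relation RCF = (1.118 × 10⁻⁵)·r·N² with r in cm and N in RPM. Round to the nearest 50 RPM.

r = 9.5 / 2 = 4.75 cm
Current RCF = 1.118 × 10⁻⁵ × 4.75 × (34359)² = 1.118 × 10⁻⁵ × 4.75 × 1,180,540,881 ≈ 62,692.6 × g
Target RCF = 62,692.6 + 72,000 = 134,692.6 × g
N² = 134,692.6 / (5.3105 × 10⁻⁵) = 2,536,344,977
N ≈ √2,536,344,977 ≈ 50,362.1

≈ 50350 RPM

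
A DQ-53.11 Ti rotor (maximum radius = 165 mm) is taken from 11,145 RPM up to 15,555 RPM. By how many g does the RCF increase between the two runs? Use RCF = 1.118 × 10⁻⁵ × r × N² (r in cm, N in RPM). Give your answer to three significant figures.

≈ 21700 g

r = 165 mm = 16.5 cm
RCF₁ = 1.118 × 10⁻⁵ × 16.5 × (11145)² = 1.118 × 10⁻⁵ × 16.5 × 124,211,025 ≈ 22,913.2 × g
RCF₂ = 1.118 × 10⁻⁵ × 16.5 × (15555)² = 1.118 × 10⁻⁵ × 16.5 × 241,958,025 ≈ 44,634 × g
Increase = 44,634 − 22,913.2 = 21,720.8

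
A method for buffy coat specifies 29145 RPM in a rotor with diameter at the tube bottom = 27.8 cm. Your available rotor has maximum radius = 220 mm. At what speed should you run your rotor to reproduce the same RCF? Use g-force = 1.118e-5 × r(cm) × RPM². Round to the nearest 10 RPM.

23170 RPM

Original rotor: r = 27.8 / 2 = 13.9 cm
RCF_original = 1.118 × 10⁻⁵ × 13.9 × (29145)² = 1.118 × 10⁻⁵ × 13.9 × 849,431,025 ≈ 132,003.3 × g
Your rotor: r = 220 mm = 22.0 cm
132,003.3 = 1.118 × 10⁻⁵ × 22 × N²
N² = 132,003.3 / (24.596 × 10⁻⁵) = 536,686,047
N ≈ √536,686,047 ≈ 23,166.5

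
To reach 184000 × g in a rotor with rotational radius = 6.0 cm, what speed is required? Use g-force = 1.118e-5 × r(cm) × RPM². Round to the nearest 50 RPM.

184,000 = 1.118 × 10⁻⁵ × 6 × N²
N² = 184,000 / (6.708 × 10⁻⁵) = 2,742,993,441
N ≈ √2,742,993,441 ≈ 52,373.6

52350 RPM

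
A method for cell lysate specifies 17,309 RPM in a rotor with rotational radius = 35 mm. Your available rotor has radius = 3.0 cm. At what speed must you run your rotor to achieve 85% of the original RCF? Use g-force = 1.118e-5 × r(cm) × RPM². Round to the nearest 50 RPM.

Original rotor: r = 35 mm = 3.5 cm
RCF_original = 1.118 × 10⁻⁵ × 3.5 × (17309)² = 1.118 × 10⁻⁵ × 3.5 × 299,601,481 ≈ 11,723.4 × g
Target RCF = 0.85 × 11,723.4 ≈ 9,964.9 × g
9,964.9 = 1.118 × 10⁻⁵ × 3 × N²
N² = 9,964.9 / (3.354 × 10⁻⁵) = 297,104,949
N ≈ √297,104,949 ≈ 17,236.7

17250 RPM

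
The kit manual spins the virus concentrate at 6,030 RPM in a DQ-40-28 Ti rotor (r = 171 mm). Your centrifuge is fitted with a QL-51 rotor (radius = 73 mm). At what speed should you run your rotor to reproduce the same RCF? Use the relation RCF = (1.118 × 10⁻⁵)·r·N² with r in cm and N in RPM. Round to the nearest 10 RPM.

≈ 9230 RPM

Original rotor: r = 171 mm = 17.1 cm
RCF = 1.118 × 10⁻⁵ × r × N²
RCF_original = 1.118 × 10⁻⁵ × 17.1 × (6030)² = 1.118 × 10⁻⁵ × 17.1 × 36,360,900 ≈ 6,951.4 × g
Your rotor: r = 73 mm = 7.3 cm
6,951.4 = 1.118 × 10⁻⁵ × 7.3 × N²
N² = 6,951.4 / (8.1614 × 10⁻⁵) = 85,174,112
N ≈ √85,174,112 ≈ 9,229.0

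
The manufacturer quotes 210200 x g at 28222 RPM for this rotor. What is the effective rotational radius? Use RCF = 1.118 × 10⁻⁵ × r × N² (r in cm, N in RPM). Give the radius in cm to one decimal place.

RCF = 1.118 × 10⁻⁵ × r × N²
210200 = 1.118 × 10⁻⁵ × r × (28222)²
r = 210200 / (1.118 × 10⁻⁵ × 796,481,284) = 210200 / 8904.661 ≈ 23.606 cm

23.6 cm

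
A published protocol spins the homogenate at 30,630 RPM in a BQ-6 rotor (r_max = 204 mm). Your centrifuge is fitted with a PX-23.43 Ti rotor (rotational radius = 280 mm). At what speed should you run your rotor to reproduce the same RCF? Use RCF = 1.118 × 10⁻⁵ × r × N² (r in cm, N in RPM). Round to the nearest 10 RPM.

26140 RPM

Original rotor: r = 204 mm = 20.4 cm
RCF_original = 1.118 × 10⁻⁵ × 20.4 × (30630)² = 1.118 × 10⁻⁵ × 20.4 × 938,196,900 ≈ 213,976.4 × g
Your rotor: r = 280 mm = 28.0 cm
213,976.4 = 1.118 × 10⁻⁵ × 28 × N²
N² = 213,976.4 / (31.304 × 10⁻⁵) = 683,543,317
N ≈ √683,543,317 ≈ 26,144.7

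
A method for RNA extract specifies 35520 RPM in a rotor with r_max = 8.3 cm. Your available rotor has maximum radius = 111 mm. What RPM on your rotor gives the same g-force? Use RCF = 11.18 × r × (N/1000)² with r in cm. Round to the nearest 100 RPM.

RCF = 11.18 × r × (N/1000)²
RCF_original = 11.18 × 8.3 × (35.52)² = 11.18 × 8.3 × 1,261.6704 ≈ 117,075.4 × g
Your rotor: r = 111 mm = 11.1 cm
117,075.4 = 11.18 × 11.1 × (N/1000)²
(N/1000)² = 117,075.4 / 124.098 = 943.4109
N = 1000 × √943.4109 ≈ 30,715.0

30700 RPM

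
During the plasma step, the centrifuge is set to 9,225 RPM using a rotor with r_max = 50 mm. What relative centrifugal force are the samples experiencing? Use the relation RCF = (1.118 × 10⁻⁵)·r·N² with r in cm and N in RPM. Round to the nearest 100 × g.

≈ 4800 × g

r = 50 mm = 5.0 cm
RCF = 1.118 × 10⁻⁵ × 5 × (9225)² = 1.118 × 10⁻⁵ × 5 × 85,100,625 ≈ 4,757.1 × g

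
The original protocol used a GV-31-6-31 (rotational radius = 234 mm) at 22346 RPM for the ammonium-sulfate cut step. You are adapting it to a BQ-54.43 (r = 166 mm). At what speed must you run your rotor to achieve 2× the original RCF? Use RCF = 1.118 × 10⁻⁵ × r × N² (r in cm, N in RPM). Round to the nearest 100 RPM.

Original rotor: r = 234 mm = 23.4 cm
RCF = 1.118 × 10⁻⁵ × r × N²
RCF_original = 1.118 × 10⁻⁵ × 23.4 × (22346)² = 1.118 × 10⁻⁵ × 23.4 × 499,343,716 ≈ 130,634.3 × g
Target RCF = 2 × 130,634.3 ≈ 261,268.6 × g
Your rotor: r = 166 mm = 16.6 cm
261,268.6 = 1.118 × 10⁻⁵ × 16.6 × N²
N² = 261,268.6 / (18.5588 × 10⁻⁵) = 1,407,788,219
N ≈ √1,407,788,219 ≈ 37,520.5

37500 RPM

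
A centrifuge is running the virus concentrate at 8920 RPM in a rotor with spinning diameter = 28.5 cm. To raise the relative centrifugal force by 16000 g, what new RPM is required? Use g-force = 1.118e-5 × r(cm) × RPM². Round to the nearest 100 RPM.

≈ 13400 RPM

r = 28.5 / 2 = 14.25 cm
Current RCF = 1.118 × 10⁻⁵ × 14.25 × (8920)² = 1.118 × 10⁻⁵ × 14.25 × 79,566,400 ≈ 12,676.1 × g
Target RCF = 12,676.1 + 16,000 = 28,676.1 × g
N² = 28,676.1 / (15.9315 × 10⁻⁵) = 179,996,234
N ≈ √179,996,234 ≈ 13,416.3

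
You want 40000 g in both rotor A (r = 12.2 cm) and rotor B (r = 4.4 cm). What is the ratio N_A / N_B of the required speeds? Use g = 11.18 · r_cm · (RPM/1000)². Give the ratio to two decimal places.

At fixed RCF, N ∝ 1/√r, so N_A/N_B = √(r_B/r_A) = √(4.4/12.2) = √0.360656 = 0.6005.

0.60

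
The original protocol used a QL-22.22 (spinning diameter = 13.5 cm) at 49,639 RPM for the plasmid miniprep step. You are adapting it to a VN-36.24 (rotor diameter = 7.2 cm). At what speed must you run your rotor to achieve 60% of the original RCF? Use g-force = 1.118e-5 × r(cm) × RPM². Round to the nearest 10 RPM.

Original rotor: r = 13.5 / 2 = 6.75 cm
RCF = 1.118 × 10⁻⁵ × r × N²
RCF_original = 1.118 × 10⁻⁵ × 6.75 × (49639)² = 1.118 × 10⁻⁵ × 6.75 × 2,464,030,321 ≈ 185,948 × g
Target RCF = 0.6 × 185,948 ≈ 111,568.8 × g
Your rotor: r = 7.2 / 2 = 3.6 cm
111,568.8 = 1.118 × 10⁻⁵ × 3.6 × N²
N² = 111,568.8 / (4.0248 × 10⁻⁵) = 2,772,033,393
N ≈ √2,772,033,393 ≈ 52,650.1

≈ 52650 RPM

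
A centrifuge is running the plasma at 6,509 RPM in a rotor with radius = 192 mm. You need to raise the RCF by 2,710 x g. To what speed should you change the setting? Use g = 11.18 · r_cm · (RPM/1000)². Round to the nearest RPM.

r = 192 mm = 19.2 cm
Current RCF = 11.18 × 19.2 × (6.509)² = 11.18 × 19.2 × 42.367081 ≈ 9,094.3 × g
Target RCF = 9,094.3 + 2,710 = 11,804.3 × g
(N/1000)² = 11,804.3 / 214.656 = 54.99171
N = 1000 × √54.99171 ≈ 7,415.6

N₂ ≈ 7416 RPM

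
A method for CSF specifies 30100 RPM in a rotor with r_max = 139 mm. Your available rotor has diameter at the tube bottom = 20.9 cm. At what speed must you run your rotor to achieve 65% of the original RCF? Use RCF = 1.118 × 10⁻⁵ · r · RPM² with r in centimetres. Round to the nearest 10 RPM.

Original rotor: r = 139 mm = 13.9 cm
RCF_original = 1.118 × 10⁻⁵ × 13.9 × (30100)² = 1.118 × 10⁻⁵ × 13.9 × 906,010,000 ≈ 140,795.8 × g
Target RCF = 0.65 × 140,795.8 ≈ 91,517.3 × g
Your rotor: r = 20.9 / 2 = 10.45 cm
91,517.3 = 1.118 × 10⁻⁵ × 10.45 × N²
N² = 91,517.3 / (11.6831 × 10⁻⁵) = 783,330,623
N ≈ √783,330,623 ≈ 27,988.0

27990 RPM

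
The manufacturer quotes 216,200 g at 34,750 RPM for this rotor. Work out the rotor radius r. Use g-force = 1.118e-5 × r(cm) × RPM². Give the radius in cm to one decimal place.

216200 = 1.118 × 10⁻⁵ × r × (34750)²
r = 216200 / (1.118 × 10⁻⁵ × 1,207,562,500) = 216200 / 13500.55 ≈ 16.014 cm

r ≈ 16.0 cm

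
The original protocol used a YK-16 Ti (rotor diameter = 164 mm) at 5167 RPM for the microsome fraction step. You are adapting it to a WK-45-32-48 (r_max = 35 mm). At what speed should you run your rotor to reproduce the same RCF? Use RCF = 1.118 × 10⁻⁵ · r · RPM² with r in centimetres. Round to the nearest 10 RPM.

≈ 7910 RPM

Original rotor: r = 164 mm / 2 = 82 mm = 8.2 cm
RCF = 1.118 × 10⁻⁵ × r × N²
RCF_original = 1.118 × 10⁻⁵ × 8.2 × (5167)² = 1.118 × 10⁻⁵ × 8.2 × 26,697,889 ≈ 2,447.6 × g
Your rotor: r = 35 mm = 3.5 cm
2,447.6 = 1.118 × 10⁻⁵ × 3.5 × N²
N² = 2,447.6 / (3.913 × 10⁻⁵) = 62,550,473
N ≈ √62,550,473 ≈ 7,908.9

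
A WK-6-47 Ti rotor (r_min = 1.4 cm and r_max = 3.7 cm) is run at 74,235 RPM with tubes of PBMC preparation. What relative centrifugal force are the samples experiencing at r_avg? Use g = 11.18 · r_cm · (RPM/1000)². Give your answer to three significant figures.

r_avg = (1.4 + 3.7) / 2 = 2.55 cm
RCF = 11.18 × 2.55 × (74.235)² = 11.18 × 2.55 × 5,510.835225 ≈ 157,108.4 × g

RCF ≈ 157000 g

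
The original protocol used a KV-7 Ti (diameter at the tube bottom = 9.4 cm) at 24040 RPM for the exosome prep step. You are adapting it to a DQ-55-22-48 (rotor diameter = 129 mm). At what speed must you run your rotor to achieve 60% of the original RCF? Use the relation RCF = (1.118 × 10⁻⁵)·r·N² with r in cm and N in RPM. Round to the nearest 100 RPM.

≈ 15900 RPM

Original rotor: r = 9.4 / 2 = 4.7 cm
RCF_original = 1.118 × 10⁻⁵ × 4.7 × (24040)² = 1.118 × 10⁻⁵ × 4.7 × 577,921,600 ≈ 30,367.5 × g
Target RCF = 0.6 × 30,367.5 ≈ 18,220.5 × g
Your rotor: r = 129 mm / 2 = 64.5 mm = 6.45 cm
18,220.5 = 1.118 × 10⁻⁵ × 6.45 × N²
N² = 18,220.5 / (7.2111 × 10⁻⁵) = 252,672,963
N ≈ √252,672,963 ≈ 15,895.7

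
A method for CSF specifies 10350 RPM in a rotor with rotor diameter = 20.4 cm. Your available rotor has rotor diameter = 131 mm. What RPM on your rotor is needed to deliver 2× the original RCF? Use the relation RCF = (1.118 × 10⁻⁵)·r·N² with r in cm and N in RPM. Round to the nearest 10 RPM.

Original rotor: r = 20.4 / 2 = 10.2 cm
RCF_original = 1.118 × 10⁻⁵ × 10.2 × (10350)² = 1.118 × 10⁻⁵ × 10.2 × 107,122,500 ≈ 12,215.8 × g
Target RCF = 2 × 12,215.8 ≈ 24,431.6 × g
Your rotor: r = 131 mm / 2 = 65.5 mm = 6.55 cm
24,431.6 = 1.118 × 10⁻⁵ × 6.55 × N²
N² = 24,431.6 / (7.3229 × 10⁻⁵) = 333,632,850
N ≈ √333,632,850 ≈ 18,265.6

≈ 18270 RPM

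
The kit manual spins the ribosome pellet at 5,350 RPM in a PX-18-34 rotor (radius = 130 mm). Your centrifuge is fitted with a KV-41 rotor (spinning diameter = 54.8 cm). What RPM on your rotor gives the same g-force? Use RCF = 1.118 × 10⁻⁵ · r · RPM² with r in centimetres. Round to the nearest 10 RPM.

Original rotor: r = 130 mm = 13.0 cm
RCF = 1.118 × 10⁻⁵ × r × N²
RCF_original = 1.118 × 10⁻⁵ × 13 × (5350)² = 1.118 × 10⁻⁵ × 13 × 28,622,500 ≈ 4,160 × g
Your rotor: r = 54.8 / 2 = 27.4 cm
4,160 = 1.118 × 10⁻⁵ × 27.4 × N²
N² = 4,160 / (30.6332 × 10⁻⁵) = 13,580,037
N ≈ √13,580,037 ≈ 3,685.1

≈ 3690 RPM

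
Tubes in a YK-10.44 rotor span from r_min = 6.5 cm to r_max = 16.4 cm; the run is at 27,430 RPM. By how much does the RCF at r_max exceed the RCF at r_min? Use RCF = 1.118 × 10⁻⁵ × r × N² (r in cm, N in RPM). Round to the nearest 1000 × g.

≈ 83000 g

ΔRCF = 1.118 × 10⁻⁵ × (r_max − r_min) × N² = 1.118 × 10⁻⁵ × 9.9 × 752,404,900 ≈ 83,277.7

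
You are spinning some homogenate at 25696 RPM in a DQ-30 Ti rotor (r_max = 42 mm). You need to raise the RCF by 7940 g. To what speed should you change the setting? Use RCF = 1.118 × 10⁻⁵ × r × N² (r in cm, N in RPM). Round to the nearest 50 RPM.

28800 RPM

r = 42 mm = 4.2 cm
Current RCF = 1.118 × 10⁻⁵ × 4.2 × (25696)² = 1.118 × 10⁻⁵ × 4.2 × 660,284,416 ≈ 31,004.3 × g
Target RCF = 31,004.3 + 7,940 = 38,944.3 × g
N² = 38,944.3 / (4.6956 × 10⁻⁵) = 829,378,567
N ≈ √829,378,567 ≈ 28,798.9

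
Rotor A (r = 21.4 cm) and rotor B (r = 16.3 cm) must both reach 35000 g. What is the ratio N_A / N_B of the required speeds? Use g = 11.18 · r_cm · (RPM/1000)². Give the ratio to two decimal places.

0.87

At fixed RCF, N ∝ 1/√r, so N_A/N_B = √(r_B/r_A) = √(16.3/21.4) = √0.761682 = 0.8727.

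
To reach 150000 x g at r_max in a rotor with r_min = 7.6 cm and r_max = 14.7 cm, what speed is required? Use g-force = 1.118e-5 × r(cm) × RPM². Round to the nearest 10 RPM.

Use r_max = 14.7 cm.
RCF = 1.118 × 10⁻⁵ × r × N²
150,000 = 1.118 × 10⁻⁵ × 14.7 × N²
N² = 150,000 / (16.4346 × 10⁻⁵) = 912,708,554
N ≈ √912,708,554 ≈ 30,211.1

30210 RPM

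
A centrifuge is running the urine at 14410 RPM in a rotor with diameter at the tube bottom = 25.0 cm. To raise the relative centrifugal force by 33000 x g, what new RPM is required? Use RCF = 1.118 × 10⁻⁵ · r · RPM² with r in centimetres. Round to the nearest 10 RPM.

r = 25.0 / 2 = 12.5 cm
Current RCF = 1.118 × 10⁻⁵ × 12.5 × (14410)² = 1.118 × 10⁻⁵ × 12.5 × 207,648,100 ≈ 29,018.8 × g
Target RCF = 29,018.8 + 33,000 = 62,018.8 × g
N² = 62,018.8 / (13.975 × 10⁻⁵) = 443,783,900
N ≈ √443,783,900 ≈ 21,066.2

≈ 21070 RPM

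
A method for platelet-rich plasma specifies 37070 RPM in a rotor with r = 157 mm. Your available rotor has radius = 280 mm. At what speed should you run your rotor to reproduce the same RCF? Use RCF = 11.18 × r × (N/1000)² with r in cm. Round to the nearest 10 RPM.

≈ 27760 RPM

Original rotor: r = 157 mm = 15.7 cm
RCF_original = 11.18 × 15.7 × (37.07)² = 11.18 × 15.7 × 1,374.1849 ≈ 241,205.2 × g
Your rotor: r = 280 mm = 28.0 cm
241,205.2 = 11.18 × 28 × (N/1000)²
(N/1000)² = 241,205.2 / 313.04 = 770.5252
N = 1000 × √770.5252 ≈ 27,758.3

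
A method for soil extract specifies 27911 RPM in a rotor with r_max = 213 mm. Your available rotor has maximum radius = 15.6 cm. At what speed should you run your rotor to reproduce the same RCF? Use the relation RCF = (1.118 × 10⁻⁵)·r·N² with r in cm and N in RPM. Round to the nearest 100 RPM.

Original rotor: r = 213 mm = 21.3 cm
RCF = 1.118 × 10⁻⁵ × r × N²
RCF_original = 1.118 × 10⁻⁵ × 21.3 × (27911)² = 1.118 × 10⁻⁵ × 21.3 × 779,023,921 ≈ 185,512.1 × g
185,512.1 = 1.118 × 10⁻⁵ × 15.6 × N²
N² = 185,512.1 / (17.4408 × 10⁻⁵) = 1,063,667,378
N ≈ √1,063,667,378 ≈ 32,613.9

≈ 32600 RPM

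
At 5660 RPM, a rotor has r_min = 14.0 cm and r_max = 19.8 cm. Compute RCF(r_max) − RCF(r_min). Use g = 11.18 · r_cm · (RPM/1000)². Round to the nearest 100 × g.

≈ 2100 x g

ΔRCF = 11.18 × (r_max − r_min) × (N/1000)² = 11.18 × 5.8 × 32.0356 ≈ 2,077.3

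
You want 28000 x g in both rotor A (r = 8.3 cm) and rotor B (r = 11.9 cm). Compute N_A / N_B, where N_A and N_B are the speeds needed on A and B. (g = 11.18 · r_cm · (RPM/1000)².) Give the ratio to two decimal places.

1.20

At fixed RCF, N ∝ 1/√r, so N_A/N_B = √(r_B/r_A) = √(11.9/8.3) = √1.433735 = 1.1974.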